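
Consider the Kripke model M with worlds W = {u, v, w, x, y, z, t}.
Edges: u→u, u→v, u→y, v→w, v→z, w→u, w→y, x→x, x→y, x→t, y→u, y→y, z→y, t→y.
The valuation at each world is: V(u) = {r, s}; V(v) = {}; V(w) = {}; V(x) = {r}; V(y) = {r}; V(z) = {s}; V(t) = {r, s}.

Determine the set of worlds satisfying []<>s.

Let φ = []<>s. Evaluate φ at each world:
  u (successors {u, v, y}): φ is true.
  v (successors {w, z}): φ is false.
  w (successors {u, y}): φ is true.
  x (successors {x, y, t}): φ is false.
  y (successors {u, y}): φ is true.
  z (successors {y}): φ is true.
  t (successors {y}): φ is true.
For instance, at w:
  At w: []<>s requires <>s at every successor {u, y}.
      At u: <>s requires s at some successor in {u, v, y}.
        s holds at u, so <>s is true at u.
      At y: <>s requires s at some successor in {u, y}.
        s holds at u, so <>s is true at y.
  So []<>s is true at w.
Satisfying worlds: {u, w, y, z, t}

u, w, y, z, t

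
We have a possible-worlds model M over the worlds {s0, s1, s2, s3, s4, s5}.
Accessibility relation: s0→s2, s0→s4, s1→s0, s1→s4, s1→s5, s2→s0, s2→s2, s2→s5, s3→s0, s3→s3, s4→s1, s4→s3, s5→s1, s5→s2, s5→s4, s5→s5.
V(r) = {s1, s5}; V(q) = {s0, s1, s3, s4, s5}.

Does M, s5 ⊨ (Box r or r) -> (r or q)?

Recall that Box ψ holds at a world iff ψ holds at every accessible world, and Dia ψ holds iff ψ holds at some accessible world.
At s5: Box r or r is true, r or q is true, so (Box r or r) -> (r or q) is true.
  At s5: Box r is false, r is true, so Box r or r is true.
    At s5: Box r requires r at every successor {s1, s2, s4, s5}.
      r fails at s2, so Box r is false at s5.

Yes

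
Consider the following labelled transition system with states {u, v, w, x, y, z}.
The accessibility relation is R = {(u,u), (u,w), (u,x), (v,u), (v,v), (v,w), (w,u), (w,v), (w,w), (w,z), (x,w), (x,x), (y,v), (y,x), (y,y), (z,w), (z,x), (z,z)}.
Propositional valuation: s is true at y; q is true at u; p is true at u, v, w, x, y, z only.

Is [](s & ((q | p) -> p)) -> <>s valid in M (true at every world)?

Let φ = [](s & ((q | p) -> p)) -> <>s. Evaluate φ at each world:
  u (successors {u, w, x}): φ is true.
  v (successors {u, v, w}): φ is true.
  w (successors {u, v, w, z}): φ is true.
  x (successors {w, x}): φ is true.
  y (successors {v, x, y}): φ is true.
  z (successors {w, x, z}): φ is true.
For instance, at v:
  At v: [](s & ((q | p) -> p)) is false, <>s is false, so [](s & ((q | p) -> p)) -> <>s is true.
    At v: [](s & ((q | p) -> p)) requires s & ((q | p) -> p) at every successor {u, v, w}.
      s & ((q | p) -> p) fails at u, so [](s & ((q | p) -> p)) is false at v.
    At v: <>s requires s at some successor in {u, v, w}.
      At u: s is false.
      At v: s is false.
      At w: s is false.
    So <>s is false at v.

Yes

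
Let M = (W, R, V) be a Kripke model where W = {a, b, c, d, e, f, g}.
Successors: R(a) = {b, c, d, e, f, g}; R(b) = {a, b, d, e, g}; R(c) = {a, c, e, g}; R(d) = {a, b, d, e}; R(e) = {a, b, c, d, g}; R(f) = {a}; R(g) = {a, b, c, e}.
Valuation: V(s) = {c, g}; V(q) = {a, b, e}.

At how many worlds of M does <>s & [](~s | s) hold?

5

Recall that []ψ holds at a world iff ψ holds at every accessible world, and <>ψ holds iff ψ holds at some accessible world.
Let φ = <>s & [](~s | s). Evaluate φ at each world:
  a (successors {b, c, d, e, f, g}): φ is true.
  b (successors {a, b, d, e, g}): φ is true.
  c (successors {a, c, e, g}): φ is true.
  d (successors {a, b, d, e}): φ is false.
  e (successors {a, b, c, d, g}): φ is true.
  f (successors {a}): φ is false.
  g (successors {a, b, c, e}): φ is true.
For instance, at f:
  At f: <>s is false, [](~s | s) is true, so <>s & [](~s | s) is false.
    At f: <>s requires s at some successor in {a}.
      At a: s is false.
    So <>s is false at f.
    At f: [](~s | s) requires ~s | s at every successor {a}.
      At a: ~s | s is true.
    So [](~s | s) is true at f.
Satisfying worlds: {a, b, c, e, g}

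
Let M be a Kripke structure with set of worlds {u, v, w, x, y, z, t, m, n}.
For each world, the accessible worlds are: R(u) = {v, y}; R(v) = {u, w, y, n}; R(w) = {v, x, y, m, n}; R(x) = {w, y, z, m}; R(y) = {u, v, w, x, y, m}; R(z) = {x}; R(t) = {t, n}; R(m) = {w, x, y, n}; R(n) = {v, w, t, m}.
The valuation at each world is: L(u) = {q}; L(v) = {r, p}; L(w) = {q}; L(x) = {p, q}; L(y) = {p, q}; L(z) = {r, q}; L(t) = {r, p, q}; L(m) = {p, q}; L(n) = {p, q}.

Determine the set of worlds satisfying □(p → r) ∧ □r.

none

Recall that □ψ holds at a world iff ψ holds at every accessible world, and ◇ψ holds iff ψ holds at some accessible world.
Let φ = □(p → r) ∧ □r. Evaluate φ at each world:
  u (successors {v, y}): φ is false.
  v (successors {u, w, y, n}): φ is false.
  w (successors {v, x, y, m, n}): φ is false.
  x (successors {w, y, z, m}): φ is false.
  y (successors {u, v, w, x, y, m}): φ is false.
  z (successors {x}): φ is false.
  t (successors {t, n}): φ is false.
  m (successors {w, x, y, n}): φ is false.
  n (successors {v, w, t, m}): φ is false.
For instance, at z:
  At z: □(p → r) is false, □r is false, so □(p → r) ∧ □r is false.
    At z: □(p → r) requires p → r at every successor {x}.
      p → r fails at x, so □(p → r) is false at z.
    At z: □r requires r at every successor {x}.
      r fails at x, so □r is false at z.
Satisfying worlds: none.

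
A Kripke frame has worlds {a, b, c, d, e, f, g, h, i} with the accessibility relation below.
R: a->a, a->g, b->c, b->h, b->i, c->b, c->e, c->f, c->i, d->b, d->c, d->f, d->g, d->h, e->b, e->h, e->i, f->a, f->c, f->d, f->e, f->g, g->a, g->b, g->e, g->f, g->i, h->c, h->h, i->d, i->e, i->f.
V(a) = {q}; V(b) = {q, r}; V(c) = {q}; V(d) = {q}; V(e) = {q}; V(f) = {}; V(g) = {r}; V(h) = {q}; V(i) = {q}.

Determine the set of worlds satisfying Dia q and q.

Let φ = Dia q and q. Evaluate φ at each world:
  a (successors {a, g}): φ is true.
  b (successors {c, h, i}): φ is true.
  c (successors {b, e, f, i}): φ is true.
  d (successors {b, c, f, g, h}): φ is true.
  e (successors {b, h, i}): φ is true.
  f (successors {a, c, d, e, g}): φ is false.
  g (successors {a, b, e, f, i}): φ is false.
  h (successors {c, h}): φ is true.
  i (successors {d, e, f}): φ is true.
For instance, at f:
  At f: Dia q is true, q is false, so Dia q and q is false.
    At f: Dia q requires q at some successor in {a, c, d, e, g}.
      q holds at a, so Dia q is true at f.
Satisfying worlds: {a, b, c, d, e, h, i}

a, b, c, d, e, h, i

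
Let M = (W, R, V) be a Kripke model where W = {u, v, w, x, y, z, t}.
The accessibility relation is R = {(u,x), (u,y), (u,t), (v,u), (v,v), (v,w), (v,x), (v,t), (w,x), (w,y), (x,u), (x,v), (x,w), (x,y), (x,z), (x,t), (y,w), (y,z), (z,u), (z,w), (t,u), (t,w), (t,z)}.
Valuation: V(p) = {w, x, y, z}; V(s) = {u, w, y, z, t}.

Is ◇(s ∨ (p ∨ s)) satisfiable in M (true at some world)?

Let φ = ◇(s ∨ (p ∨ s)). Evaluate φ at each world:
  u (successors {x, y, t}): φ is true.
  v (successors {u, v, w, x, t}): φ is true.
  w (successors {x, y}): φ is true.
  x (successors {u, v, w, y, z, t}): φ is true.
  y (successors {w, z}): φ is true.
  z (successors {u, w}): φ is true.
  t (successors {u, w, z}): φ is true.
Detail at u (witness):
  At u: ◇(s ∨ (p ∨ s)) requires s ∨ (p ∨ s) at some successor in {x, y, t}.
    s ∨ (p ∨ s) holds at x, so ◇(s ∨ (p ∨ s)) is true at u.

Yes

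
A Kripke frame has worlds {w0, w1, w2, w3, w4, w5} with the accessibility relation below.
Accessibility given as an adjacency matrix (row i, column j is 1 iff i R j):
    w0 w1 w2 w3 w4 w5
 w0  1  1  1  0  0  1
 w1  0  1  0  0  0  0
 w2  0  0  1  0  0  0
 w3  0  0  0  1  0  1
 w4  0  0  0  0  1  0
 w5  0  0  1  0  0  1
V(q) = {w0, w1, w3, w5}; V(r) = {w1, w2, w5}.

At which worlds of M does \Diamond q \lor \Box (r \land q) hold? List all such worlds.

w0, w1, w3, w5

Let φ = \Diamond q \lor \Box (r \land q). Evaluate φ at each world:
  w0 (successors {w0, w1, w2, w5}): φ is true.
  w1 (successors {w1}): φ is true.
  w2 (successors {w2}): φ is false.
  w3 (successors {w3, w5}): φ is true.
  w4 (successors {w4}): φ is false.
  w5 (successors {w2, w5}): φ is true.
For instance, at w4:
  At w4: \Diamond q is false, \Box (r \land q) is false, so \Diamond q \lor \Box (r \land q) is false.
    At w4: \Diamond q requires q at some successor in {w4}.
      At w4: q is false.
    So \Diamond q is false at w4.
    At w4: \Box (r \land q) requires r \land q at every successor {w4}.
      r \land q fails at w4, so \Box (r \land q) is false at w4.
Satisfying worlds: {w0, w1, w3, w5}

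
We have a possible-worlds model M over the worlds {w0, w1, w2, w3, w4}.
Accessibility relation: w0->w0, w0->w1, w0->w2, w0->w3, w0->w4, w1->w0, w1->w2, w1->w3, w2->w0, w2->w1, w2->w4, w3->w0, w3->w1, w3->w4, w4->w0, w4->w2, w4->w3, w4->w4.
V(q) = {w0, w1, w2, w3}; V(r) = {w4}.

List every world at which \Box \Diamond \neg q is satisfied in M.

w1, w4

Let φ = \Box \Diamond \neg q. Evaluate φ at each world:
  w0 (successors {w0, w1, w2, w3, w4}): φ is false.
  w1 (successors {w0, w2, w3}): φ is true.
  w2 (successors {w0, w1, w4}): φ is false.
  w3 (successors {w0, w1, w4}): φ is false.
  w4 (successors {w0, w2, w3, w4}): φ is true.
For instance, at w1:
  At w1: \Box \Diamond \neg q requires \Diamond \neg q at every successor {w0, w2, w3}.
      At w0: \Diamond \neg q requires \neg q at some successor in {w0, w1, w2, w3, w4}.
        \neg q holds at w4, so \Diamond \neg q is true at w0.
      At w2: \Diamond \neg q requires \neg q at some successor in {w0, w1, w4}.
        \neg q holds at w4, so \Diamond \neg q is true at w2.
      At w3: \Diamond \neg q requires \neg q at some successor in {w0, w1, w4}.
        \neg q holds at w4, so \Diamond \neg q is true at w3.
  So \Box \Diamond \neg q is true at w1.
Satisfying worlds: {w1, w4}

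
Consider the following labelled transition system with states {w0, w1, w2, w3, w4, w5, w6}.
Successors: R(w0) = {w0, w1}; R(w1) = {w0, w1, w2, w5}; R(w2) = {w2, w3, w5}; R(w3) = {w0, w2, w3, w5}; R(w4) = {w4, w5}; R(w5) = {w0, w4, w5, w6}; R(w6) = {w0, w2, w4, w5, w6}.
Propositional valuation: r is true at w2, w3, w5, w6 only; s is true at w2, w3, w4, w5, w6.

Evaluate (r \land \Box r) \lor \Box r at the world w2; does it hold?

Recall that \Box ψ holds at a world iff ψ holds at every accessible world, and \Diamond ψ holds iff ψ holds at some accessible world.
At w2: r \land \Box r is true, \Box r is true, so (r \land \Box r) \lor \Box r is true.
  At w2: r is true, \Box r is true, so r \land \Box r is true.
    At w2: \Box r requires r at every successor {w2, w3, w5}.
      At w2: r is true.
      At w3: r is true.
      At w5: r is true.
    So \Box r is true at w2.
  At w2: \Box r requires r at every successor {w2, w3, w5}.
    At w2: r is true.
    At w3: r is true.
    At w5: r is true.
  So \Box r is true at w2.

Yes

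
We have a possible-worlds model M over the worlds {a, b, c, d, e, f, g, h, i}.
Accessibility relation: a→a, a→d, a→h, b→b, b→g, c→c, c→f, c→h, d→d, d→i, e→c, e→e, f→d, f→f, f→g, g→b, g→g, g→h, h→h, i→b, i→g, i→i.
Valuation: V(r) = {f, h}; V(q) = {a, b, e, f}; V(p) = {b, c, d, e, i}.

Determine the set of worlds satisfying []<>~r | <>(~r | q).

Let φ = []<>~r | <>(~r | q). Evaluate φ at each world:
  a (successors {a, d, h}): φ is true.
  b (successors {b, g}): φ is true.
  c (successors {c, f, h}): φ is true.
  d (successors {d, i}): φ is true.
  e (successors {c, e}): φ is true.
  f (successors {d, f, g}): φ is true.
  g (successors {b, g, h}): φ is true.
  h (successors {h}): φ is false.
  i (successors {b, g, i}): φ is true.
For instance, at a:
  At a: []<>~r is false, <>(~r | q) is true, so []<>~r | <>(~r | q) is true.
    At a: []<>~r requires <>~r at every successor {a, d, h}.
      <>~r fails at h, so []<>~r is false at a.
    At a: <>(~r | q) requires ~r | q at some successor in {a, d, h}.
      ~r | q holds at a, so <>(~r | q) is true at a.
Satisfying worlds: {a, b, c, d, e, f, g, i}

a, b, c, d, e, f, g, i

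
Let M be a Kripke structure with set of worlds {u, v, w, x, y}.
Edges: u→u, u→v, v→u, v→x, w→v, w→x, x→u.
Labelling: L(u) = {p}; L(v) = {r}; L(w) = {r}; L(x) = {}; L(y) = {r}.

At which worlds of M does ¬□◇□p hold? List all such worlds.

u, v, w, x

Recall that □ψ holds at a world iff ψ holds at every accessible world, and ◇ψ holds iff ψ holds at some accessible world.
Let φ = ¬□◇□p. Evaluate φ at each world:
  u (successors {u, v}): φ is true.
  v (successors {u, x}): φ is true.
  w (successors {v, x}): φ is true.
  x (successors {u}): φ is true.
  y (successors ∅): φ is false.
For instance, at w:
  At w: □◇□p is false, so ¬□◇□p is true.
    At w: □◇□p requires ◇□p at every successor {v, x}.
      ◇□p fails at x, so □◇□p is false at w.
Satisfying worlds: {u, v, w, x}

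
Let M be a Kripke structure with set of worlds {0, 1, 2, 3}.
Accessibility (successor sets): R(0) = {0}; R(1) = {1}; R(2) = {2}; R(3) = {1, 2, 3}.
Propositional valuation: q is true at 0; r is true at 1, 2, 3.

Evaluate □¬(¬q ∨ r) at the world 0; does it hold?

Yes

Recall that □ψ holds at a world iff ψ holds at every accessible world, and ◇ψ holds iff ψ holds at some accessible world.
At 0: □¬(¬q ∨ r) requires ¬(¬q ∨ r) at every successor {0}.
  At 0: ¬(¬q ∨ r) is true.
So □¬(¬q ∨ r) is true at 0.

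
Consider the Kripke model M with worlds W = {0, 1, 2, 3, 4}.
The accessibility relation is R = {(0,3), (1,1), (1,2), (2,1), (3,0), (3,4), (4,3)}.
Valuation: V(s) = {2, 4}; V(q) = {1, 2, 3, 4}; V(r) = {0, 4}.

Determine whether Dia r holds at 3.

Yes

At 3: Dia r requires r at some successor in {0, 4}.
  r holds at 0, so Dia r is true at 3.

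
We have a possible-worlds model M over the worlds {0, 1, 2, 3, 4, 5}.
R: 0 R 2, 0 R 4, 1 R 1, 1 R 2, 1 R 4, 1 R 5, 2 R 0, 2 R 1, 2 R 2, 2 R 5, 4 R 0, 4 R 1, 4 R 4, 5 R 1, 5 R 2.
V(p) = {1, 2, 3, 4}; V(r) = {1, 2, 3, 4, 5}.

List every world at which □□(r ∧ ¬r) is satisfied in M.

Let φ = □□(r ∧ ¬r). Evaluate φ at each world:
  0 (successors {2, 4}): φ is false.
  1 (successors {1, 2, 4, 5}): φ is false.
  2 (successors {0, 1, 2, 5}): φ is false.
  3 (successors ∅): φ is true.
  4 (successors {0, 1, 4}): φ is false.
  5 (successors {1, 2}): φ is false.
For instance, at 4:
  At 4: □□(r ∧ ¬r) requires □(r ∧ ¬r) at every successor {0, 1, 4}.
    □(r ∧ ¬r) fails at 0, so □□(r ∧ ¬r) is false at 4.
      At 0: □(r ∧ ¬r) requires r ∧ ¬r at every successor {2, 4}.
        r ∧ ¬r fails at 2, so □(r ∧ ¬r) is false at 0.
Satisfying worlds: {3}

3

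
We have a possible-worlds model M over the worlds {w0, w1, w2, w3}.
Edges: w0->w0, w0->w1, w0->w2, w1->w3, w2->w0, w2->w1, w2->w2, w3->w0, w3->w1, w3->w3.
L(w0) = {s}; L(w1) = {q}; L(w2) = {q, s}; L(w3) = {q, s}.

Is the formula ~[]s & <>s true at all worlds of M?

Let φ = ~[]s & <>s. Evaluate φ at each world:
  w0 (successors {w0, w1, w2}): φ is true.
  w1 (successors {w3}): φ is false.
  w2 (successors {w0, w1, w2}): φ is true.
  w3 (successors {w0, w1, w3}): φ is true.
Detail at w1 (counterexample):
  At w1: ~[]s is false, <>s is true, so ~[]s & <>s is false.
    At w1: []s is true, so ~[]s is false.
      At w1: []s requires s at every successor {w3}.
        At w3: s is true.
      So []s is true at w1.
    At w1: <>s requires s at some successor in {w3}.
      s holds at w3, so <>s is true at w1.

No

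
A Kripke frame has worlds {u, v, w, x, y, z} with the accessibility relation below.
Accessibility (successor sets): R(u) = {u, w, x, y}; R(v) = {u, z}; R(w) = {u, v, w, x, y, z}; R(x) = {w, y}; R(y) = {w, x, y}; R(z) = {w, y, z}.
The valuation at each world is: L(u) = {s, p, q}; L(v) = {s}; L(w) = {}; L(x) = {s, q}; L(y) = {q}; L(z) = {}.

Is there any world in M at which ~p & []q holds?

Recall that []ψ holds at a world iff ψ holds at every accessible world, and <>ψ holds iff ψ holds at some accessible world.
Let φ = ~p & []q. Evaluate φ at each world:
  u (successors {u, w, x, y}): φ is false.
  v (successors {u, z}): φ is false.
  w (successors {u, v, w, x, y, z}): φ is false.
  x (successors {w, y}): φ is false.
  y (successors {w, x, y}): φ is false.
  z (successors {w, y, z}): φ is false.
For instance, at y:
  At y: ~p is true, []q is false, so ~p & []q is false.
    At y: []q requires q at every successor {w, x, y}.
      q fails at w, so []q is false at y.

No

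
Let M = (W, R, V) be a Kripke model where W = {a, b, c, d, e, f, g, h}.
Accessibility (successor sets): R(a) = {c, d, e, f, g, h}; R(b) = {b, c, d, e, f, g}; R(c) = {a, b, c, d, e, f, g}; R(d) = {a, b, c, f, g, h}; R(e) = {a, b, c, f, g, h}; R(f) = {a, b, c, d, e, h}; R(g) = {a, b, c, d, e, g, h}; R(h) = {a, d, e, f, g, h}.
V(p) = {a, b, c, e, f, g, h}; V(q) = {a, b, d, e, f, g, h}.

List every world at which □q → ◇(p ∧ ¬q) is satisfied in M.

a, b, c, d, e, f, g

Let φ = □q → ◇(p ∧ ¬q). Evaluate φ at each world:
  a (successors {c, d, e, f, g, h}): φ is true.
  b (successors {b, c, d, e, f, g}): φ is true.
  c (successors {a, b, c, d, e, f, g}): φ is true.
  d (successors {a, b, c, f, g, h}): φ is true.
  e (successors {a, b, c, f, g, h}): φ is true.
  f (successors {a, b, c, d, e, h}): φ is true.
  g (successors {a, b, c, d, e, g, h}): φ is true.
  h (successors {a, d, e, f, g, h}): φ is false.
For instance, at h:
  At h: □q is true, ◇(p ∧ ¬q) is false, so □q → ◇(p ∧ ¬q) is false.
    At h: □q requires q at every successor {a, d, e, f, g, h}.
      At a: q is true.
      At d: q is true.
      At e: q is true.
      At f: q is true.
      At g: q is true.
      At h: q is true.
    So □q is true at h.
    At h: ◇(p ∧ ¬q) requires p ∧ ¬q at some successor in {a, d, e, f, g, h}.
      At a: p ∧ ¬q is false.
      At d: p ∧ ¬q is false.
      At e: p ∧ ¬q is false.
      At f: p ∧ ¬q is false.
      At g: p ∧ ¬q is false.
      At h: p ∧ ¬q is false.
    So ◇(p ∧ ¬q) is false at h.
Satisfying worlds: {a, b, c, d, e, f, g}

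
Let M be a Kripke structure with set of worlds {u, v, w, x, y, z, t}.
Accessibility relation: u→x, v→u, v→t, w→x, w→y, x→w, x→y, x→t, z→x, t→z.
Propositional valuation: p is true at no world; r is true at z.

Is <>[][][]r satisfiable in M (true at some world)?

Let φ = <>[][][]r. Evaluate φ at each world:
  u (successors {x}): φ is false.
  v (successors {u, t}): φ is false.
  w (successors {x, y}): φ is true.
  x (successors {w, y, t}): φ is true.
  y (successors ∅): φ is false.
  z (successors {x}): φ is false.
  t (successors {z}): φ is false.
Detail at w (witness):
  At w: <>[][][]r requires [][][]r at some successor in {x, y}.
    [][][]r holds at y, so <>[][][]r is true at w.
      At y: no accessible worlds, so [][][]r holds vacuously.

Yes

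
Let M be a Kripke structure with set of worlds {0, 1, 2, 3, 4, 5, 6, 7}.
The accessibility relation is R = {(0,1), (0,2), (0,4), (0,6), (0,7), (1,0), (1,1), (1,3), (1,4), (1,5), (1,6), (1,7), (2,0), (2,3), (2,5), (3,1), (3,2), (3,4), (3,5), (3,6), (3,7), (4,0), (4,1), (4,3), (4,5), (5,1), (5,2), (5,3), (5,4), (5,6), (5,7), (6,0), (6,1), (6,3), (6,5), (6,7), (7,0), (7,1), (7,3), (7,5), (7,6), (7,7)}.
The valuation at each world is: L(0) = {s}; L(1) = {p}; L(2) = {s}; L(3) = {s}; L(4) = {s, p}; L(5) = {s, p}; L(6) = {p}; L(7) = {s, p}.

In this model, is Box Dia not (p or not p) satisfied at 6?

At 6: Box Dia not (p or not p) requires Dia not (p or not p) at every successor {0, 1, 3, 5, 7}.
  Dia not (p or not p) fails at 0, so Box Dia not (p or not p) is false at 6.
    At 0: Dia not (p or not p) requires not (p or not p) at some successor in {1, 2, 4, 6, 7}.
      At 1: not (p or not p) is false.
      At 2: not (p or not p) is false.
      At 4: not (p or not p) is false.
      At 6: not (p or not p) is false.
      At 7: not (p or not p) is false.
    So Dia not (p or not p) is false at 0.

No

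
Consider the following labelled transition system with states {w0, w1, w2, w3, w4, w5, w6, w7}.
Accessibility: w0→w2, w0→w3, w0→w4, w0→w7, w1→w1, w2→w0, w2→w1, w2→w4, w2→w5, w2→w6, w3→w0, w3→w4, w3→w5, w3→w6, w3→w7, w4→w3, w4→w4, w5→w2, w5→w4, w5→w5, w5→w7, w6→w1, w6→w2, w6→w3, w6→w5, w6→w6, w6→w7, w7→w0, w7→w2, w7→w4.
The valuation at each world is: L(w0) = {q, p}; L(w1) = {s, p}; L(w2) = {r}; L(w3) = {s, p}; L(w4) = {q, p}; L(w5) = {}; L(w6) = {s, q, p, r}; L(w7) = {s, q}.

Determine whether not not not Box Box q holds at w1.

Recall that Box ψ holds at a world iff ψ holds at every accessible world, and Dia ψ holds iff ψ holds at some accessible world.
At w1: not not Box Box q is false, so not not not Box Box q is true.
  At w1: not Box Box q is true, so not not Box Box q is false.
    At w1: Box Box q is false, so not Box Box q is true.
      At w1: Box Box q requires Box q at every successor {w1}.
        Box q fails at w1, so Box Box q is false at w1.

Yes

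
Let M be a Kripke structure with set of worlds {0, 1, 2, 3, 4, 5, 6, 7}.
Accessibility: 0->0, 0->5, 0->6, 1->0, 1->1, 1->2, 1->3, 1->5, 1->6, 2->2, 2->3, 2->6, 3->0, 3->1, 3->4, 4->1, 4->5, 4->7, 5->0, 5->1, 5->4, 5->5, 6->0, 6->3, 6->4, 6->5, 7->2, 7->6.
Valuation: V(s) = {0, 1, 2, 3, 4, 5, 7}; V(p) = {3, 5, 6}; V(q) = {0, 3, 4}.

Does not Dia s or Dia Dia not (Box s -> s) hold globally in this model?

Recall that Box ψ holds at a world iff ψ holds at every accessible world, and Dia ψ holds iff ψ holds at some accessible world.
Let φ = not Dia s or Dia Dia not (Box s -> s). Evaluate φ at each world:
  0 (successors {0, 5, 6}): φ is true.
  1 (successors {0, 1, 2, 3, 5, 6}): φ is true.
  2 (successors {2, 3, 6}): φ is true.
  3 (successors {0, 1, 4}): φ is true.
  4 (successors {1, 5, 7}): φ is true.
  5 (successors {0, 1, 4, 5}): φ is true.
  6 (successors {0, 3, 4, 5}): φ is true.
  7 (successors {2, 6}): φ is true.
For instance, at 7:
  At 7: not Dia s is false, Dia Dia not (Box s -> s) is true, so not Dia s or Dia Dia not (Box s -> s) is true.
    At 7: Dia s is true, so not Dia s is false.
      At 7: Dia s requires s at some successor in {2, 6}.
        s holds at 2, so Dia s is true at 7.
    At 7: Dia Dia not (Box s -> s) requires Dia not (Box s -> s) at some successor in {2, 6}.
      Dia not (Box s -> s) holds at 2, so Dia Dia not (Box s -> s) is true at 7.

Yes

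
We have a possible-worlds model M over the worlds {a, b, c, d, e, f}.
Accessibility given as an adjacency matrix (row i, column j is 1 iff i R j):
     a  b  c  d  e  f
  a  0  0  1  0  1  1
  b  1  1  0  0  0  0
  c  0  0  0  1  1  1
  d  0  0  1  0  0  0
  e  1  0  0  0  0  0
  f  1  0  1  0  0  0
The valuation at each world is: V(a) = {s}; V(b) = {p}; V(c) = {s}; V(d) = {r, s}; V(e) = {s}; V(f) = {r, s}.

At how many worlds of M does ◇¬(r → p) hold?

Let φ = ◇¬(r → p). Evaluate φ at each world:
  a (successors {c, e, f}): φ is true.
  b (successors {a, b}): φ is false.
  c (successors {d, e, f}): φ is true.
  d (successors {c}): φ is false.
  e (successors {a}): φ is false.
  f (successors {a, c}): φ is false.
For instance, at a:
  At a: ◇¬(r → p) requires ¬(r → p) at some successor in {c, e, f}.
    ¬(r → p) holds at f, so ◇¬(r → p) is true at a.
Satisfying worlds: {a, c}

2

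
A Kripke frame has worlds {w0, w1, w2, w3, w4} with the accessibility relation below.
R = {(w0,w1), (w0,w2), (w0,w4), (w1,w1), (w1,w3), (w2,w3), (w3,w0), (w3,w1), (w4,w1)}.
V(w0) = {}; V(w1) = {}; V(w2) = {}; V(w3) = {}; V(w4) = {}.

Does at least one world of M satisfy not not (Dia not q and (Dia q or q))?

Let φ = not not (Dia not q and (Dia q or q)). Evaluate φ at each world:
  w0 (successors {w1, w2, w4}): φ is false.
  w1 (successors {w1, w3}): φ is false.
  w2 (successors {w3}): φ is false.
  w3 (successors {w0, w1}): φ is false.
  w4 (successors {w1}): φ is false.
For instance, at w0:
  At w0: not (Dia not q and (Dia q or q)) is true, so not not (Dia not q and (Dia q or q)) is false.
    At w0: Dia not q and (Dia q or q) is false, so not (Dia not q and (Dia q or q)) is true.
      At w0: Dia not q is true, Dia q or q is false, so Dia not q and (Dia q or q) is false.

No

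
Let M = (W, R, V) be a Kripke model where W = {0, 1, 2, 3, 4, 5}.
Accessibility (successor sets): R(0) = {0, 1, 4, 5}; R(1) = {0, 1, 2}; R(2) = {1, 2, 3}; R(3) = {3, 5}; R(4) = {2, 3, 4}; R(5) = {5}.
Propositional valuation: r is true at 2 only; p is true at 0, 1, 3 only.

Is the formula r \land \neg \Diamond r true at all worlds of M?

Let φ = r \land \neg \Diamond r. Evaluate φ at each world:
  0 (successors {0, 1, 4, 5}): φ is false.
  1 (successors {0, 1, 2}): φ is false.
  2 (successors {1, 2, 3}): φ is false.
  3 (successors {3, 5}): φ is false.
  4 (successors {2, 3, 4}): φ is false.
  5 (successors {5}): φ is false.
Detail at 0 (counterexample):
  At 0: r is false, \neg \Diamond r is true, so r \land \neg \Diamond r is false.
    At 0: \Diamond r is false, so \neg \Diamond r is true.
      At 0: \Diamond r requires r at some successor in {0, 1, 4, 5}.
        At 0: r is false.
        At 1: r is false.
        At 4: r is false.
        At 5: r is false.
      So \Diamond r is false at 0.

No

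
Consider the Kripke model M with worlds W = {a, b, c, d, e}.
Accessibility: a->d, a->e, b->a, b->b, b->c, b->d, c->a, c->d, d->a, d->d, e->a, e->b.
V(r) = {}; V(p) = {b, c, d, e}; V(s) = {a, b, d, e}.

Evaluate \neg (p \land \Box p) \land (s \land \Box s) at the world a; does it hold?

Recall that \Box ψ holds at a world iff ψ holds at every accessible world, and \Diamond ψ holds iff ψ holds at some accessible world.
At a: \neg (p \land \Box p) is true, s \land \Box s is true, so \neg (p \land \Box p) \land (s \land \Box s) is true.
  At a: p \land \Box p is false, so \neg (p \land \Box p) is true.
    At a: p is false, \Box p is true, so p \land \Box p is false.
      At a: \Box p requires p at every successor {d, e}.
        At d: p is true.
        At e: p is true.
      So \Box p is true at a.
  At a: s is true, \Box s is true, so s \land \Box s is true.
    At a: \Box s requires s at every successor {d, e}.
      At d: s is true.
      At e: s is true.
    So \Box s is true at a.

Yes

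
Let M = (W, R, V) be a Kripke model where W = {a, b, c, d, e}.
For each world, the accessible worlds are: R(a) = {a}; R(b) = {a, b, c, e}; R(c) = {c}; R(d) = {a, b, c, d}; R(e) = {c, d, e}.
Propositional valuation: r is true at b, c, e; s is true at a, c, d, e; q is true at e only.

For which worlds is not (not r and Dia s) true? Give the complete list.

b, c, e

Let φ = not (not r and Dia s). Evaluate φ at each world:
  a (successors {a}): φ is false.
  b (successors {a, b, c, e}): φ is true.
  c (successors {c}): φ is true.
  d (successors {a, b, c, d}): φ is false.
  e (successors {c, d, e}): φ is true.
For instance, at d:
  At d: not r and Dia s is true, so not (not r and Dia s) is false.
    At d: not r is true, Dia s is true, so not r and Dia s is true.
      At d: Dia s requires s at some successor in {a, b, c, d}.
        s holds at a, so Dia s is true at d.
Satisfying worlds: {b, c, e}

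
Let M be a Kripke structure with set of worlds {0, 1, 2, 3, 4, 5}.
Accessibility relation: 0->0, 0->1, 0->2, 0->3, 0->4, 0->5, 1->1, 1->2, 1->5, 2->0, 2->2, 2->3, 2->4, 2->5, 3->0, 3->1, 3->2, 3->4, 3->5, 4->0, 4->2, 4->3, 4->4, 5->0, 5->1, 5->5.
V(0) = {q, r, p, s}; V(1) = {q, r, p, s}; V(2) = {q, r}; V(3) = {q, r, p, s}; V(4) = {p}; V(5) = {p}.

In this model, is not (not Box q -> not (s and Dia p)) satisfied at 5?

At 5: not Box q -> not (s and Dia p) is true, so not (not Box q -> not (s and Dia p)) is false.
  At 5: not Box q is true, not (s and Dia p) is true, so not Box q -> not (s and Dia p) is true.
    At 5: Box q is false, so not Box q is true.
      At 5: Box q requires q at every successor {0, 1, 5}.
        q fails at 5, so Box q is false at 5.
    At 5: s and Dia p is false, so not (s and Dia p) is true.
      At 5: s is false, Dia p is true, so s and Dia p is false.

No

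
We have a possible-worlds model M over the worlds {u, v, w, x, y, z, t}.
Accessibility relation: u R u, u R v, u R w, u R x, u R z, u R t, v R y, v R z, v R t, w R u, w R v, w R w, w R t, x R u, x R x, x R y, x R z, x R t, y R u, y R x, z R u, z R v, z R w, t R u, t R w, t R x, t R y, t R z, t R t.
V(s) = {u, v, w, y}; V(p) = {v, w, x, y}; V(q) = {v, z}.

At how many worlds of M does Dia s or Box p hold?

Let φ = Dia s or Box p. Evaluate φ at each world:
  u (successors {u, v, w, x, z, t}): φ is true.
  v (successors {y, z, t}): φ is true.
  w (successors {u, v, w, t}): φ is true.
  x (successors {u, x, y, z, t}): φ is true.
  y (successors {u, x}): φ is true.
  z (successors {u, v, w}): φ is true.
  t (successors {u, w, x, y, z, t}): φ is true.
For instance, at u:
  At u: Dia s is true, Box p is false, so Dia s or Box p is true.
    At u: Dia s requires s at some successor in {u, v, w, x, z, t}.
      s holds at u, so Dia s is true at u.
    At u: Box p requires p at every successor {u, v, w, x, z, t}.
      p fails at u, so Box p is false at u.
Satisfying worlds: {u, v, w, x, y, z, t}

7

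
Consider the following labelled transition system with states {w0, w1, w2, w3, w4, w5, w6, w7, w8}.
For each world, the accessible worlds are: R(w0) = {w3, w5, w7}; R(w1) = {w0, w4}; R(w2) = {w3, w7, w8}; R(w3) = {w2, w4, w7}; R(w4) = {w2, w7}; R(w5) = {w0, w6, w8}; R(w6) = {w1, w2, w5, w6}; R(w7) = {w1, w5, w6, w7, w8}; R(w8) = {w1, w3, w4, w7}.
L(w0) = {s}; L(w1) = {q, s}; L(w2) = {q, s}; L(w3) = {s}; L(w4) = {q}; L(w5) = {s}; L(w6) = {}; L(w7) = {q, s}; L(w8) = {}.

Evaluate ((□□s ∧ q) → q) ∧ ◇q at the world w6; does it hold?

At w6: (□□s ∧ q) → q is true, ◇q is true, so ((□□s ∧ q) → q) ∧ ◇q is true.
  At w6: □□s ∧ q is false, q is false, so (□□s ∧ q) → q is true.
    At w6: □□s is false, q is false, so □□s ∧ q is false.
      At w6: □□s requires □s at every successor {w1, w2, w5, w6}.
        □s fails at w1, so □□s is false at w6.
  At w6: ◇q requires q at some successor in {w1, w2, w5, w6}.
    q holds at w1, so ◇q is true at w6.

Yes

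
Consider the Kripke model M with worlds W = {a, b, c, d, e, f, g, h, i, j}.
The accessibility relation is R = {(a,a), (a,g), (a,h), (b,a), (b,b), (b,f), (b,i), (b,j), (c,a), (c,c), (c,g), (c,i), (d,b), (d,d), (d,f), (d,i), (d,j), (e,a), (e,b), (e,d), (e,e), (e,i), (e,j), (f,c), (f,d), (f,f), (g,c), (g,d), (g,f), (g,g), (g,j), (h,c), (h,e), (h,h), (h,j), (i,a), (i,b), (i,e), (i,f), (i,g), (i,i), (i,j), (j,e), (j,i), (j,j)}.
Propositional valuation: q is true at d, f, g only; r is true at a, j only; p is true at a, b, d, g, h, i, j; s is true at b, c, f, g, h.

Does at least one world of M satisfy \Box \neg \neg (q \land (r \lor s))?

Let φ = \Box \neg \neg (q \land (r \lor s)). Evaluate φ at each world:
  a (successors {a, g, h}): φ is false.
  b (successors {a, b, f, i, j}): φ is false.
  c (successors {a, c, g, i}): φ is false.
  d (successors {b, d, f, i, j}): φ is false.
  e (successors {a, b, d, e, i, j}): φ is false.
  f (successors {c, d, f}): φ is false.
  g (successors {c, d, f, g, j}): φ is false.
  h (successors {c, e, h, j}): φ is false.
  i (successors {a, b, e, f, g, i, j}): φ is false.
  j (successors {e, i, j}): φ is false.
For instance, at j:
  At j: \Box \neg \neg (q \land (r \lor s)) requires \neg \neg (q \land (r \lor s)) at every successor {e, i, j}.
    \neg \neg (q \land (r \lor s)) fails at e, so \Box \neg \neg (q \land (r \lor s)) is false at j.

No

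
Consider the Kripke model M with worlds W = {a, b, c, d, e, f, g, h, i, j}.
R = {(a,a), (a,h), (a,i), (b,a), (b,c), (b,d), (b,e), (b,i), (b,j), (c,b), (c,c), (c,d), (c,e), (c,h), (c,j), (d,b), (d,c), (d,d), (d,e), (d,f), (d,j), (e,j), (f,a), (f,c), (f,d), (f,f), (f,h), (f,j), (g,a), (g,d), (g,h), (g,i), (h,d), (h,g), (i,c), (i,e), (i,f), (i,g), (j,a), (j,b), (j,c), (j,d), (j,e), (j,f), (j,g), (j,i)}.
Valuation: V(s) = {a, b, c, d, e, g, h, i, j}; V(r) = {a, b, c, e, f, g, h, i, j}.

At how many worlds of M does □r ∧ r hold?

3

Let φ = □r ∧ r. Evaluate φ at each world:
  a (successors {a, h, i}): φ is true.
  b (successors {a, c, d, e, i, j}): φ is false.
  c (successors {b, c, d, e, h, j}): φ is false.
  d (successors {b, c, d, e, f, j}): φ is false.
  e (successors {j}): φ is true.
  f (successors {a, c, d, f, h, j}): φ is false.
  g (successors {a, d, h, i}): φ is false.
  h (successors {d, g}): φ is false.
  i (successors {c, e, f, g}): φ is true.
  j (successors {a, b, c, d, e, f, g, i}): φ is false.
For instance, at d:
  At d: □r is false, r is false, so □r ∧ r is false.
    At d: □r requires r at every successor {b, c, d, e, f, j}.
      r fails at d, so □r is false at d.
Satisfying worlds: {a, e, i}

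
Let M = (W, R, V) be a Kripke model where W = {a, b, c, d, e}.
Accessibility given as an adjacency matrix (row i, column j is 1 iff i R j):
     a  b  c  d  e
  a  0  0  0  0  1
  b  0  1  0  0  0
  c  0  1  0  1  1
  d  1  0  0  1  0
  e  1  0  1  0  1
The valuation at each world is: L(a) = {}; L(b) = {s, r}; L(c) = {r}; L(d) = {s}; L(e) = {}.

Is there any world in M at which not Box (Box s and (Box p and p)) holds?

Yes

Let φ = not Box (Box s and (Box p and p)). Evaluate φ at each world:
  a (successors {e}): φ is true.
  b (successors {b}): φ is true.
  c (successors {b, d, e}): φ is true.
  d (successors {a, d}): φ is true.
  e (successors {a, c, e}): φ is true.
Detail at a (witness):
  At a: Box (Box s and (Box p and p)) is false, so not Box (Box s and (Box p and p)) is true.
    At a: Box (Box s and (Box p and p)) requires Box s and (Box p and p) at every successor {e}.
      Box s and (Box p and p) fails at e, so Box (Box s and (Box p and p)) is false at a.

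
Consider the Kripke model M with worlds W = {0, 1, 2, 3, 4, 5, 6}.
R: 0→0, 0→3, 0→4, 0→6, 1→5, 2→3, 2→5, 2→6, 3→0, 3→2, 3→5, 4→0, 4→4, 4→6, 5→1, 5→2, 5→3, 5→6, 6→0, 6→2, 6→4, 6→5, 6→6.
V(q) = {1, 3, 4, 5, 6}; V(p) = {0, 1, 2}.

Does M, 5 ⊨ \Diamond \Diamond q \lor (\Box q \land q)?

Yes

At 5: \Diamond \Diamond q is true, \Box q \land q is false, so \Diamond \Diamond q \lor (\Box q \land q) is true.
  At 5: \Diamond \Diamond q requires \Diamond q at some successor in {1, 2, 3, 6}.
    \Diamond q holds at 1, so \Diamond \Diamond q is true at 5.
      At 1: \Diamond q requires q at some successor in {5}.
        q holds at 5, so \Diamond q is true at 1.
  At 5: \Box q is false, q is true, so \Box q \land q is false.
    At 5: \Box q requires q at every successor {1, 2, 3, 6}.
      q fails at 2, so \Box q is false at 5.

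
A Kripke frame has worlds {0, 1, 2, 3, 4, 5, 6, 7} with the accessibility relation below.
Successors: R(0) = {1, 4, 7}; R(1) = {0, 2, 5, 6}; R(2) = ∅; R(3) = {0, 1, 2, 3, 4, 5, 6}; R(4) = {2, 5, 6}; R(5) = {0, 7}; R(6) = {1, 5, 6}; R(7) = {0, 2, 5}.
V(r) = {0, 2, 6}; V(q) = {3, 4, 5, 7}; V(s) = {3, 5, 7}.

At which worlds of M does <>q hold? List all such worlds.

0, 1, 3, 4, 5, 6, 7

Let φ = <>q. Evaluate φ at each world:
  0 (successors {1, 4, 7}): φ is true.
  1 (successors {0, 2, 5, 6}): φ is true.
  2 (successors ∅): φ is false.
  3 (successors {0, 1, 2, 3, 4, 5, 6}): φ is true.
  4 (successors {2, 5, 6}): φ is true.
  5 (successors {0, 7}): φ is true.
  6 (successors {1, 5, 6}): φ is true.
  7 (successors {0, 2, 5}): φ is true.
For instance, at 0:
  At 0: <>q requires q at some successor in {1, 4, 7}.
    q holds at 4, so <>q is true at 0.
Satisfying worlds: {0, 1, 3, 4, 5, 6, 7}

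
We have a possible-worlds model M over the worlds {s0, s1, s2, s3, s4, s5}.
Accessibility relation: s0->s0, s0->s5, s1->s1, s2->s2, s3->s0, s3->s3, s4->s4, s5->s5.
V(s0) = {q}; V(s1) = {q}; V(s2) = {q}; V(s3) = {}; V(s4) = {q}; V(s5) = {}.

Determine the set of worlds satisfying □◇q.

s1, s2, s3, s4

Let φ = □◇q. Evaluate φ at each world:
  s0 (successors {s0, s5}): φ is false.
  s1 (successors {s1}): φ is true.
  s2 (successors {s2}): φ is true.
  s3 (successors {s0, s3}): φ is true.
  s4 (successors {s4}): φ is true.
  s5 (successors {s5}): φ is false.
For instance, at s3:
  At s3: □◇q requires ◇q at every successor {s0, s3}.
      At s0: ◇q requires q at some successor in {s0, s5}.
        q holds at s0, so ◇q is true at s0.
      At s3: ◇q requires q at some successor in {s0, s3}.
        q holds at s0, so ◇q is true at s3.
  So □◇q is true at s3.
Satisfying worlds: {s1, s2, s3, s4}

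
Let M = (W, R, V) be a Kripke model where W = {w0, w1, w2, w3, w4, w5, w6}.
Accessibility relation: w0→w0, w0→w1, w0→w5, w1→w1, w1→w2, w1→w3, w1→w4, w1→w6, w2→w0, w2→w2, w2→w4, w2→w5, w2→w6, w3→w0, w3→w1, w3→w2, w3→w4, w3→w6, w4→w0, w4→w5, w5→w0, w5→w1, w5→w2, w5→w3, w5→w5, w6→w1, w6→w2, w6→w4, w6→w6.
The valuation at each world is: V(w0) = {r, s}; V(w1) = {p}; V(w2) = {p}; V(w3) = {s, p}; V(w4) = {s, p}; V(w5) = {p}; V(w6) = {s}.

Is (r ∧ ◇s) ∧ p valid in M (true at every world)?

Let φ = (r ∧ ◇s) ∧ p. Evaluate φ at each world:
  w0 (successors {w0, w1, w5}): φ is false.
  w1 (successors {w1, w2, w3, w4, w6}): φ is false.
  w2 (successors {w0, w2, w4, w5, w6}): φ is false.
  w3 (successors {w0, w1, w2, w4, w6}): φ is false.
  w4 (successors {w0, w5}): φ is false.
  w5 (successors {w0, w1, w2, w3, w5}): φ is false.
  w6 (successors {w1, w2, w4, w6}): φ is false.
Detail at w0 (counterexample):
  At w0: r ∧ ◇s is true, p is false, so (r ∧ ◇s) ∧ p is false.
    At w0: r is true, ◇s is true, so r ∧ ◇s is true.
      At w0: ◇s requires s at some successor in {w0, w1, w5}.
        s holds at w0, so ◇s is true at w0.

No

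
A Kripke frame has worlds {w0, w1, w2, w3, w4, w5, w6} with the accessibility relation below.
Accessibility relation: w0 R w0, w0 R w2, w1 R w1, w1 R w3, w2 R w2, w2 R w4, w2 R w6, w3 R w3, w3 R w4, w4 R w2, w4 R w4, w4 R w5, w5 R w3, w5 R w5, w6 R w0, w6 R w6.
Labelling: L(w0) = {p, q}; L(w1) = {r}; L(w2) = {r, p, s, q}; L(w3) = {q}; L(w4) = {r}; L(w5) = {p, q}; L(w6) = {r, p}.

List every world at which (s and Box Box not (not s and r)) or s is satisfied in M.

Recall that Box ψ holds at a world iff ψ holds at every accessible world, and Dia ψ holds iff ψ holds at some accessible world.
Let φ = (s and Box Box not (not s and r)) or s. Evaluate φ at each world:
  w0 (successors {w0, w2}): φ is false.
  w1 (successors {w1, w3}): φ is false.
  w2 (successors {w2, w4, w6}): φ is true.
  w3 (successors {w3, w4}): φ is false.
  w4 (successors {w2, w4, w5}): φ is false.
  w5 (successors {w3, w5}): φ is false.
  w6 (successors {w0, w6}): φ is false.
For instance, at w1:
  At w1: s and Box Box not (not s and r) is false, s is false, so (s and Box Box not (not s and r)) or s is false.
    At w1: s is false, Box Box not (not s and r) is false, so s and Box Box not (not s and r) is false.
      At w1: Box Box not (not s and r) requires Box not (not s and r) at every successor {w1, w3}.
        Box not (not s and r) fails at w1, so Box Box not (not s and r) is false at w1.
Satisfying worlds: {w2}

w2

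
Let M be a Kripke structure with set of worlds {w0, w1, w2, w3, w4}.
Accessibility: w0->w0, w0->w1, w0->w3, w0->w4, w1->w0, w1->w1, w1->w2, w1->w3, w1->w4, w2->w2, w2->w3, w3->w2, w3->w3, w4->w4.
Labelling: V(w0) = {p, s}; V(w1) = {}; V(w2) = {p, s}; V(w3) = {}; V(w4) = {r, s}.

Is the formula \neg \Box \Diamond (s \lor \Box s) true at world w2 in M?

Recall that \Box ψ holds at a world iff ψ holds at every accessible world, and \Diamond ψ holds iff ψ holds at some accessible world.
At w2: \Box \Diamond (s \lor \Box s) is true, so \neg \Box \Diamond (s \lor \Box s) is false.
  At w2: \Box \Diamond (s \lor \Box s) requires \Diamond (s \lor \Box s) at every successor {w2, w3}.
      At w2: \Diamond (s \lor \Box s) requires s \lor \Box s at some successor in {w2, w3}.
        s \lor \Box s holds at w2, so \Diamond (s \lor \Box s) is true at w2.
      At w3: \Diamond (s \lor \Box s) requires s \lor \Box s at some successor in {w2, w3}.
        s \lor \Box s holds at w2, so \Diamond (s \lor \Box s) is true at w3.
  So \Box \Diamond (s \lor \Box s) is true at w2.

No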